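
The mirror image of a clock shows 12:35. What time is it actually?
Reflection across the vertical (12-6) axis maps a hand at angle A degrees to (360 - A) degrees, which sends a reading of T minutes past 12:00 to (720 - T) minutes past 12:00.
Mirror reads 12:35 = 35 minutes past 12:00.
Actual time: (720 - 35) mod 720 = 685 minutes = 11:25.

Final answer: 11:25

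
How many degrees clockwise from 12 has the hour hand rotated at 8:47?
The hour hand moves 30 degrees per hour and 0.5 degrees per minute.
At 8:47: (8) x 30 + 47 x 0.5 = 240 + 23.5 = 263.5 degrees

Final answer: 263.5 degrees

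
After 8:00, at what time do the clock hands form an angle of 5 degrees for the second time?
At t minutes past 8:00, the hour hand is at 30 x 8 + 0.5t degrees and the minute hand is at 6t degrees.
The smaller angle between them is 5 degrees when |30H - 5.5t| = 5 or |30H - 5.5t| = 355.
With H = 8, solve 30 x 8 - 5.5t = +/- target for each target:
  t = (30 x 8 - 5) / 5.5 = 42.73
  t = (30 x 8 + 5) / 5.5 = 44.55
  t = (30 x 8 - 355) / 5.5 = -20.91 (outside (0, 60))
  t = (30 x 8 + 355) / 5.5 = 108.18 (outside (0, 60))
Valid solutions in (0, 60): {42.73, 44.55} minutes.
The second occurrence is t = 44.55 minutes.
The hands form a 5-degree angle at 44.55 minutes past 8:00.

Final answer: 44.55 minutes past 8:00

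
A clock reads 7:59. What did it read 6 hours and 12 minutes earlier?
Starting time: 7:59 = 479 total minutes past 12:00
Subtracting: 6 hours and 12 minutes = 372 minutes
479 - 372 = 107 minutes
= 1 hour and 47 minutes past 12:00 = 1:47

Final answer: 1:47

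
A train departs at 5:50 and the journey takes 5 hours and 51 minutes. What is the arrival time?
Starting time: 5:50
Adding 51 minutes to 50 minutes: 50 + 51 = 101 minutes = 1 hour and 41 minutes
Adding 5 hours: 5 + 5 + 1 (carry) = 11
Final time: 11:41

Final answer: 11:41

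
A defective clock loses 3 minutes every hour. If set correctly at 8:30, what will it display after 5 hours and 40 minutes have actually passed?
For every 60 true minutes, the faulty clock advances 60 - 3 = 57 minutes.
True elapsed: 5 hours and 40 minutes = 340 minutes.
Faulty clock advances: 340 x 57/60 = 323 minutes (drift: 17 minutes behind).
Shown time: 8:30 + 323 minutes = 1:53.

Final answer: 1:53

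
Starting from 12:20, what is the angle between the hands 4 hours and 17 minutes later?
First find the time 4 hours and 17 minutes after 12:20.
Total minutes: 12 x 60 + 20 + 4 x 60 + 17 = 997.
997 mod 720 = 277 minutes = 4:37.
Now compute the angle at 4:37:
Hour hand: 4 x 30 + 37 x 0.5 = 138.5 degrees
Minute hand: 37 x 6 = 222 degrees
Difference: |138.5 - 222| = 83.5 degrees
The angle is 83.5 degrees

Final answer: 83.5 degrees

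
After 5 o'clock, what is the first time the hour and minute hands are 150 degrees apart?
At t minutes past 5:00, the hour hand is at 30 x 5 + 0.5t degrees and the minute hand is at 6t degrees.
The smaller angle between them is 150 degrees when |30H - 5.5t| = 150 or |30H - 5.5t| = 210.
With H = 5, solve 30 x 5 - 5.5t = +/- target for each target:
  t = (30 x 5 - 150) / 5.5 = 0 (outside (0, 60))
  t = (30 x 5 + 150) / 5.5 = 54.55
  t = (30 x 5 - 210) / 5.5 = -10.91 (outside (0, 60))
  t = (30 x 5 + 210) / 5.5 = 65.45 (outside (0, 60))
Valid solutions in (0, 60): {54.55} minutes.
The first occurrence is t = 54.55 minutes.
The hands form a 150-degree angle at 54.55 minutes past 5:00.

Final answer: 54.55 minutes past 5:00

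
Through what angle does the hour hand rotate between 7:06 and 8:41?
The hour hand moves 0.5 degrees per minute.
Time elapsed: 8:41 - 7:06 = 95 minutes
Angular displacement: 95 x 0.5 = 47.5 degrees

Final answer: 47.5 degrees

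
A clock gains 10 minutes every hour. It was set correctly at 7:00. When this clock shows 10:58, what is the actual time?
For every 60 true minutes, the faulty clock advances 70 minutes, so 1 faulty-clock minute corresponds to 60/70 true minutes.
From 7:00 to 10:58 on the faulty dial is 238 minutes.
True elapsed: 238 x 60/70 = 204 minutes = 3 hours and 24 minutes.
True time: 7:00 + 3 hours and 24 minutes = 10:24.

Final answer: 10:24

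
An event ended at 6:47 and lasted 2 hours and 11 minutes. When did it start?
Starting time: 6:47 = 407 total minutes past 12:00
Subtracting: 2 hours and 11 minutes = 131 minutes
407 - 131 = 276 minutes
= 4 hours and 36 minutes past 12:00 = 4:36

Final answer: 4:36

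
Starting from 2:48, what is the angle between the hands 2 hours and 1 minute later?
First find the time 2 hours and 1 minute after 2:48.
Total minutes: 2 x 60 + 48 + 2 x 60 + 1 = 289.
289 mod 720 = 289 minutes = 4:49.
Now compute the angle at 4:49:
Hour hand: 4 x 30 + 49 x 0.5 = 144.5 degrees
Minute hand: 49 x 6 = 294 degrees
Difference: |144.5 - 294| = 149.5 degrees
The angle is 149.5 degrees

Final answer: 149.5 degrees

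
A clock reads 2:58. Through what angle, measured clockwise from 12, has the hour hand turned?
The hour hand moves 30 degrees per hour and 0.5 degrees per minute.
At 2:58: (2) x 30 + 58 x 0.5 = 60 + 29 = 89 degrees

Final answer: 89 degrees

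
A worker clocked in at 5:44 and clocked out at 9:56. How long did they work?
From 5:44 to 9:56:
(9 x 60 + 56) - (5 x 60 + 44) = 596 - 344 = 252 minutes
= 4 hours and 12 minutes

Final answer: 4 hours and 12 minutes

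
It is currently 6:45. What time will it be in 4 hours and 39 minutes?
Starting time: 6:45
Adding 39 minutes to 45 minutes: 45 + 39 = 84 minutes = 1 hour and 24 minutes
Adding 4 hours: 6 + 4 + 1 (carry) = 11
Final time: 11:24

Final answer: 11:24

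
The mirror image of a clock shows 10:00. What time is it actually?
Reflection across the vertical (12-6) axis maps a hand at angle A degrees to (360 - A) degrees, which sends a reading of T minutes past 12:00 to (720 - T) minutes past 12:00.
Mirror reads 10:00 = 600 minutes past 12:00.
Actual time: (720 - 600) mod 720 = 120 minutes = 2:00.

Final answer: 2:00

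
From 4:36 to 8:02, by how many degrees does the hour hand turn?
The hour hand moves 0.5 degrees per minute.
Time elapsed: 8:02 - 4:36 = 206 minutes
Angular displacement: 206 x 0.5 = 103 degrees

Final answer: 103 degrees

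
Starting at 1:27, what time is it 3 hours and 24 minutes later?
Starting time: 1:27
Adding 24 minutes to 27 minutes: 27 + 24 = 51 minutes
Adding 3 hours: 1 + 3 = 4
Final time: 4:51

Final answer: 4:51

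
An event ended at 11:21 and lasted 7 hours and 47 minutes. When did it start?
Starting time: 11:21 = 681 total minutes past 12:00
Subtracting: 7 hours and 47 minutes = 467 minutes
681 - 467 = 214 minutes
= 3 hours and 34 minutes past 12:00 = 3:34

Final answer: 3:34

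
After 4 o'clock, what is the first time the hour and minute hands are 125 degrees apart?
At t minutes past 4:00, the hour hand is at 30 x 4 + 0.5t degrees and the minute hand is at 6t degrees.
The smaller angle between them is 125 degrees when |30H - 5.5t| = 125 or |30H - 5.5t| = 235.
With H = 4, solve 30 x 4 - 5.5t = +/- target for each target:
  t = (30 x 4 - 125) / 5.5 = -0.91 (outside (0, 60))
  t = (30 x 4 + 125) / 5.5 = 44.55
  t = (30 x 4 - 235) / 5.5 = -20.91 (outside (0, 60))
  t = (30 x 4 + 235) / 5.5 = 64.55 (outside (0, 60))
Valid solutions in (0, 60): {44.55} minutes.
The first occurrence is t = 44.55 minutes.
The hands form a 125-degree angle at 44.55 minutes past 4:00.

Final answer: 44.55 minutes past 4:00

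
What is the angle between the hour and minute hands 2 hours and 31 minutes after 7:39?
First find the time 2 hours and 31 minutes after 7:39.
Total minutes: 7 x 60 + 39 + 2 x 60 + 31 = 610.
610 mod 720 = 610 minutes = 10:10.
Now compute the angle at 10:10:
Hour hand: 10 x 30 + 10 x 0.5 = 305 degrees
Minute hand: 10 x 6 = 60 degrees
Difference: |305 - 60| = 245 degrees
Smaller angle: 360 - 245 = 115 degrees

Final answer: 115 degrees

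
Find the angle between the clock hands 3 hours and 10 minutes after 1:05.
First find the time 3 hours and 10 minutes after 1:05.
Total minutes: 1 x 60 + 5 + 3 x 60 + 10 = 255.
255 mod 720 = 255 minutes = 4:15.
Now compute the angle at 4:15:
Hour hand: 4 x 30 + 15 x 0.5 = 127.5 degrees
Minute hand: 15 x 6 = 90 degrees
Difference: |127.5 - 90| = 37.5 degrees
The angle is 37.5 degrees

Final answer: 37.5 degrees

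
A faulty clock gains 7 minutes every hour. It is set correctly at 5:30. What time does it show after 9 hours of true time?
For every 60 true minutes, the faulty clock advances 60 + 7 = 67 minutes.
True elapsed: 9 hours = 540 minutes.
Faulty clock advances: 540 x 67/60 = 603 minutes (drift: 63 minutes ahead).
Shown time: 5:30 + 603 minutes = 3:33.

Final answer: 3:33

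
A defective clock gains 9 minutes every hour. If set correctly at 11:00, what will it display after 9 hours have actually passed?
For every 60 true minutes, the faulty clock advances 60 + 9 = 69 minutes.
True elapsed: 9 hours = 540 minutes.
Faulty clock advances: 540 x 69/60 = 621 minutes (drift: 81 minutes ahead).
Shown time: 11:00 + 621 minutes = 9:21.

Final answer: 9:21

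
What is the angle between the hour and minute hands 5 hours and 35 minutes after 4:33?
First find the time 5 hours and 35 minutes after 4:33.
Total minutes: 4 x 60 + 33 + 5 x 60 + 35 = 608.
608 mod 720 = 608 minutes = 10:08.
Now compute the angle at 10:08:
Hour hand: 10 x 30 + 8 x 0.5 = 304 degrees
Minute hand: 8 x 6 = 48 degrees
Difference: |304 - 48| = 256 degrees
Smaller angle: 360 - 256 = 104 degrees

Final answer: 104 degrees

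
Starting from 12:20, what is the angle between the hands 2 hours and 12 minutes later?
First find the time 2 hours and 12 minutes after 12:20.
Total minutes: 12 x 60 + 20 + 2 x 60 + 12 = 872.
872 mod 720 = 152 minutes = 2:32.
Now compute the angle at 2:32:
Hour hand: 2 x 30 + 32 x 0.5 = 76 degrees
Minute hand: 32 x 6 = 192 degrees
Difference: |76 - 192| = 116 degrees
The angle is 116 degrees

Final answer: 116 degrees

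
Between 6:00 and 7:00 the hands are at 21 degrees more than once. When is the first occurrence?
At t minutes past 6:00, the hour hand is at 30 x 6 + 0.5t degrees and the minute hand is at 6t degrees.
The smaller angle between them is 21 degrees when |30H - 5.5t| = 21 or |30H - 5.5t| = 339.
With H = 6, solve 30 x 6 - 5.5t = +/- target for each target:
  t = (30 x 6 - 21) / 5.5 = 28.91
  t = (30 x 6 + 21) / 5.5 = 36.55
  t = (30 x 6 - 339) / 5.5 = -28.91 (outside (0, 60))
  t = (30 x 6 + 339) / 5.5 = 94.36 (outside (0, 60))
Valid solutions in (0, 60): {28.91, 36.55} minutes.
The first occurrence is t = 28.91 minutes.
The hands form a 21-degree angle at 28.91 minutes past 6:00.

Final answer: 28.91 minutes past 6:00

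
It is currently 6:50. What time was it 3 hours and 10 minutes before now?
Starting time: 6:50 = 410 total minutes past 12:00
Subtracting: 3 hours and 10 minutes = 190 minutes
410 - 190 = 220 minutes
= 3 hours and 40 minutes past 12:00 = 3:40

Final answer: 3:40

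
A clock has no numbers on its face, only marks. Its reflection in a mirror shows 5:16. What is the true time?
Reflection across the vertical (12-6) axis maps a hand at angle A degrees to (360 - A) degrees, which sends a reading of T minutes past 12:00 to (720 - T) minutes past 12:00.
Mirror reads 5:16 = 316 minutes past 12:00.
Actual time: (720 - 316) mod 720 = 404 minutes = 6:44.

Final answer: 6:44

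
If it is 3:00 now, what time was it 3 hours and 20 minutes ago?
Starting time: 3:00 = 180 total minutes past 12:00
Subtracting: 3 hours and 20 minutes = 200 minutes
180 - 200 = -20 (negative, add 12 hours = 720) = 700 minutes
= 11 hours and 40 minutes past 12:00 = 11:40

Final answer: 11:40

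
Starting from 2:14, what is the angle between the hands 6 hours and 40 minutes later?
First find the time 6 hours and 40 minutes after 2:14.
Total minutes: 2 x 60 + 14 + 6 x 60 + 40 = 534.
534 mod 720 = 534 minutes = 8:54.
Now compute the angle at 8:54:
Hour hand: 8 x 30 + 54 x 0.5 = 267 degrees
Minute hand: 54 x 6 = 324 degrees
Difference: |267 - 324| = 57 degrees
The angle is 57 degrees

Final answer: 57 degrees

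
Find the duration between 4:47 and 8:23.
From 4:47 to 8:23:
(8 x 60 + 23) - (4 x 60 + 47) = 503 - 287 = 216 minutes
= 3 hours and 36 minutes

Final answer: 3 hours and 36 minutes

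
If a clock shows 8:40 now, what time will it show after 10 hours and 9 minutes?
Starting time: 8:40
Adding 9 minutes to 40 minutes: 40 + 9 = 49 minutes
Adding 10 hours: 8 + 10 = 18 - 12 = 6
Final time: 6:49

Final answer: 6:49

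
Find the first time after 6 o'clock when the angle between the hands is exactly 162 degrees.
At t minutes past 6:00, the hour hand is at 30 x 6 + 0.5t degrees and the minute hand is at 6t degrees.
The smaller angle between them is 162 degrees when |30H - 5.5t| = 162 or |30H - 5.5t| = 198.
With H = 6, solve 30 x 6 - 5.5t = +/- target for each target:
  t = (30 x 6 - 162) / 5.5 = 3.27
  t = (30 x 6 + 162) / 5.5 = 62.18 (outside (0, 60))
  t = (30 x 6 - 198) / 5.5 = -3.27 (outside (0, 60))
  t = (30 x 6 + 198) / 5.5 = 68.73 (outside (0, 60))
Valid solutions in (0, 60): {3.27} minutes.
The first occurrence is t = 3.27 minutes.
The hands form a 162-degree angle at 3.27 minutes past 6:00.

Final answer: 3.27 minutes past 6:00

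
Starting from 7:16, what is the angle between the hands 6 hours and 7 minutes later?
First find the time 6 hours and 7 minutes after 7:16.
Total minutes: 7 x 60 + 16 + 6 x 60 + 7 = 803.
803 mod 720 = 83 minutes = 1:23.
Now compute the angle at 1:23:
Hour hand: 1 x 30 + 23 x 0.5 = 41.5 degrees
Minute hand: 23 x 6 = 138 degrees
Difference: |41.5 - 138| = 96.5 degrees
The angle is 96.5 degrees

Final answer: 96.5 degrees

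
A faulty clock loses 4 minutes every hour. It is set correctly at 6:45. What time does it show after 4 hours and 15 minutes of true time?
For every 60 true minutes, the faulty clock advances 60 - 4 = 56 minutes.
True elapsed: 4 hours and 15 minutes = 255 minutes.
Faulty clock advances: 255 x 56/60 = 238 minutes (drift: 17 minutes behind).
Shown time: 6:45 + 238 minutes = 10:43.

Final answer: 10:43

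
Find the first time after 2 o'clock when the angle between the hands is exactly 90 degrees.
At t minutes past 2:00, the hour hand is at 30 x 2 + 0.5t degrees and the minute hand is at 6t degrees.
The smaller angle between them is 90 degrees when |30H - 5.5t| = 90 or |30H - 5.5t| = 270.
With H = 2, solve 30 x 2 - 5.5t = +/- target for each target:
  t = (30 x 2 - 90) / 5.5 = -5.45 (outside (0, 60))
  t = (30 x 2 + 90) / 5.5 = 27.27
  t = (30 x 2 - 270) / 5.5 = -38.18 (outside (0, 60))
  t = (30 x 2 + 270) / 5.5 = 60 (outside (0, 60))
Valid solutions in (0, 60): {27.27} minutes.
The first occurrence is t = 27.27 minutes.
The hands form a 90-degree angle at 27.27 minutes past 2:00.

Final answer: 27.27 minutes past 2:00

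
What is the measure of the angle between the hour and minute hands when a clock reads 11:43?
Hour hand position: 11 x 30 + 43 x 0.5 = 351.5 degrees
Minute hand position: 43 x 6 = 258 degrees
Difference: |351.5 - 258| = 93.5 degrees
The angle between the hands is 93.5 degrees

Final answer: 93.5 degrees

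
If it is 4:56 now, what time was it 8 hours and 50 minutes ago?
Starting time: 4:56 = 296 total minutes past 12:00
Subtracting: 8 hours and 50 minutes = 530 minutes
296 - 530 = -234 (negative, add 12 hours = 720) = 486 minutes
= 8 hours and 6 minutes past 12:00 = 8:06

Final answer: 8:06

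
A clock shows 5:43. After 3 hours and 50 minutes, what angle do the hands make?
First find the time 3 hours and 50 minutes after 5:43.
Total minutes: 5 x 60 + 43 + 3 x 60 + 50 = 573.
573 mod 720 = 573 minutes = 9:33.
Now compute the angle at 9:33:
Hour hand: 9 x 30 + 33 x 0.5 = 286.5 degrees
Minute hand: 33 x 6 = 198 degrees
Difference: |286.5 - 198| = 88.5 degrees
The angle is 88.5 degrees

Final answer: 88.5 degrees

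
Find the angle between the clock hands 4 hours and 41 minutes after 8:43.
First find the time 4 hours and 41 minutes after 8:43.
Total minutes: 8 x 60 + 43 + 4 x 60 + 41 = 804.
804 mod 720 = 84 minutes = 1:24.
Now compute the angle at 1:24:
Hour hand: 1 x 30 + 24 x 0.5 = 42 degrees
Minute hand: 24 x 6 = 144 degrees
Difference: |42 - 144| = 102 degrees
The angle is 102 degrees

Final answer: 102 degrees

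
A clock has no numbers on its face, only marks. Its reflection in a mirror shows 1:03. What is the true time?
Reflection across the vertical (12-6) axis maps a hand at angle A degrees to (360 - A) degrees, which sends a reading of T minutes past 12:00 to (720 - T) minutes past 12:00.
Mirror reads 1:03 = 63 minutes past 12:00.
Actual time: (720 - 63) mod 720 = 657 minutes = 10:57.

Final answer: 10:57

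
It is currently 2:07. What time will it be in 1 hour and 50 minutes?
Starting time: 2:07
Adding 50 minutes to 7 minutes: 7 + 50 = 57 minutes
Adding 1 hour: 2 + 1 = 3
Final time: 3:57

Final answer: 3:57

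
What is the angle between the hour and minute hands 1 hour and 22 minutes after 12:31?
First find the time 1 hour and 22 minutes after 12:31.
Total minutes: 12 x 60 + 31 + 1 x 60 + 22 = 833.
833 mod 720 = 113 minutes = 1:53.
Now compute the angle at 1:53:
Hour hand: 1 x 30 + 53 x 0.5 = 56.5 degrees
Minute hand: 53 x 6 = 318 degrees
Difference: |56.5 - 318| = 261.5 degrees
Smaller angle: 360 - 261.5 = 98.5 degrees

Final answer: 98.5 degrees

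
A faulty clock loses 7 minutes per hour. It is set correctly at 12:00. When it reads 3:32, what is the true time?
For every 60 true minutes, the faulty clock advances 53 minutes, so 1 faulty-clock minute corresponds to 60/53 true minutes.
From 12:00 to 3:32 on the faulty dial is 212 minutes.
True elapsed: 212 x 60/53 = 240 minutes = 4 hours.
True time: 12:00 + 4 hours = 4:00.

Final answer: 4:00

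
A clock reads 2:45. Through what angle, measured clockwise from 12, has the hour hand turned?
The hour hand moves 30 degrees per hour and 0.5 degrees per minute.
At 2:45: (2) x 30 + 45 x 0.5 = 60 + 22.5 = 82.5 degrees

Final answer: 82.5 degrees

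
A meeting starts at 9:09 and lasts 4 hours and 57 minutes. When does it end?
Starting time: 9:09
Adding 57 minutes to 9 minutes: 9 + 57 = 66 minutes = 1 hour and 6 minutes
Adding 4 hours: 9 + 4 + 1 (carry) = 14 - 12 = 2
Final time: 2:06

Final answer: 2:06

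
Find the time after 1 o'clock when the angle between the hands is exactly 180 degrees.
For hands to be 180 degrees apart: |30H - 5.5t| = 180
With H = 1: t = (30 x 1 + 180)/5.5 = 38.18 or t = (30 x 1 - 180)/5.5 = -27.27
First valid solution (0 < t < 60): t = 38.18 minutes
The hands are opposite at 38.18 minutes past 1:00.

Final answer: 38.18 minutes past 1:00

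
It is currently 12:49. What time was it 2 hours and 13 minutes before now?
Starting time: 12:49 = 49 total minutes past 12:00
Subtracting: 2 hours and 13 minutes = 133 minutes
49 - 133 = -84 (negative, add 12 hours = 720) = 636 minutes
= 10 hours and 36 minutes past 12:00 = 10:36

Final answer: 10:36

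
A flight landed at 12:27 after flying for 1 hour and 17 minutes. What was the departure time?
Starting time: 12:27 = 27 total minutes past 12:00
Subtracting: 1 hour and 17 minutes = 77 minutes
27 - 77 = -50 (negative, add 12 hours = 720) = 670 minutes
= 11 hours and 10 minutes past 12:00 = 11:10

Final answer: 11:10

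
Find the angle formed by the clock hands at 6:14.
Hour hand position: 6 x 30 + 14 x 0.5 = 187 degrees
Minute hand position: 14 x 6 = 84 degrees
Difference: |187 - 84| = 103 degrees
The angle between the hands is 103 degrees

Final answer: 103 degrees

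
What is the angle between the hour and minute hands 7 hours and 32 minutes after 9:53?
First find the time 7 hours and 32 minutes after 9:53.
Total minutes: 9 x 60 + 53 + 7 x 60 + 32 = 1045.
1045 mod 720 = 325 minutes = 5:25.
Now compute the angle at 5:25:
Hour hand: 5 x 30 + 25 x 0.5 = 162.5 degrees
Minute hand: 25 x 6 = 150 degrees
Difference: |162.5 - 150| = 12.5 degrees
The angle is 12.5 degrees

Final answer: 12.5 degrees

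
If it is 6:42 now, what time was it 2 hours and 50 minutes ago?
Starting time: 6:42 = 402 total minutes past 12:00
Subtracting: 2 hours and 50 minutes = 170 minutes
402 - 170 = 232 minutes
= 3 hours and 52 minutes past 12:00 = 3:52

Final answer: 3:52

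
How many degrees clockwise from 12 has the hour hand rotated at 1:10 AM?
The hour hand moves 30 degrees per hour and 0.5 degrees per minute.
At 1:10: (1) x 30 + 10 x 0.5 = 30 + 5 = 35 degrees

Final answer: 35 degrees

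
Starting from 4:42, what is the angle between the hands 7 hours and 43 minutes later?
First find the time 7 hours and 43 minutes after 4:42.
Total minutes: 4 x 60 + 42 + 7 x 60 + 43 = 745.
745 mod 720 = 25 minutes = 12:25.
Now compute the angle at 12:25:
Hour hand: 0 x 30 + 25 x 0.5 = 12.5 degrees
Minute hand: 25 x 6 = 150 degrees
Difference: |12.5 - 150| = 137.5 degrees
The angle is 137.5 degrees

Final answer: 137.5 degrees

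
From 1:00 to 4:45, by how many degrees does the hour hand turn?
The hour hand moves 0.5 degrees per minute.
Time elapsed: 4:45 - 1:00 = 225 minutes
Angular displacement: 225 x 0.5 = 112.5 degrees

Final answer: 112.5 degrees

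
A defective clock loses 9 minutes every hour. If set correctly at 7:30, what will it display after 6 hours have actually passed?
For every 60 true minutes, the faulty clock advances 60 - 9 = 51 minutes.
True elapsed: 6 hours = 360 minutes.
Faulty clock advances: 360 x 51/60 = 306 minutes (drift: 54 minutes behind).
Shown time: 7:30 + 306 minutes = 12:36.

Final answer: 12:36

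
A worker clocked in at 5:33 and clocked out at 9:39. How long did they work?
From 5:33 to 9:39:
(9 x 60 + 39) - (5 x 60 + 33) = 579 - 333 = 246 minutes
= 4 hours and 6 minutes

Final answer: 4 hours and 6 minutes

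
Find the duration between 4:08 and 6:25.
From 4:08 to 6:25:
(6 x 60 + 25) - (4 x 60 + 8) = 385 - 248 = 137 minutes
= 2 hours and 17 minutes

Final answer: 2 hours and 17 minutes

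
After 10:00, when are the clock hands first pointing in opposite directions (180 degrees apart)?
For hands to be 180 degrees apart: |30H - 5.5t| = 180
With H = 10: t = (30 x 10 + 180)/5.5 = 87.27 or t = (30 x 10 - 180)/5.5 = 21.82
First valid solution (0 < t < 60): t = 21.82 minutes
The hands are opposite at 21.82 minutes past 10:00.

Final answer: 21.82 minutes past 10:00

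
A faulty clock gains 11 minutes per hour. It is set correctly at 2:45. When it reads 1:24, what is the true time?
For every 60 true minutes, the faulty clock advances 71 minutes, so 1 faulty-clock minute corresponds to 60/71 true minutes.
From 2:45 to 1:24 on the faulty dial is 639 minutes.
True elapsed: 639 x 60/71 = 540 minutes = 9 hours.
True time: 2:45 + 9 hours = 11:45.

Final answer: 11:45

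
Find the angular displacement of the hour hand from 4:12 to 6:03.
The hour hand moves 0.5 degrees per minute.
Time elapsed: 6:03 - 4:12 = 111 minutes
Angular displacement: 111 x 0.5 = 55.5 degrees

Final answer: 55.5 degrees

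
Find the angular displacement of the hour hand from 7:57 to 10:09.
The hour hand moves 0.5 degrees per minute.
Time elapsed: 10:09 - 7:57 = 132 minutes
Angular displacement: 132 x 0.5 = 66 degrees

Final answer: 66 degrees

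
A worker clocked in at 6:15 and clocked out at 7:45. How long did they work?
From 6:15 to 7:45:
(7 x 60 + 45) - (6 x 60 + 15) = 465 - 375 = 90 minutes
= 1 hour and 30 minutes

Final answer: 1 hour and 30 minutes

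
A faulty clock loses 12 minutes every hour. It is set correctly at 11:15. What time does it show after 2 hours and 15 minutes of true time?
For every 60 true minutes, the faulty clock advances 60 - 12 = 48 minutes.
True elapsed: 2 hours and 15 minutes = 135 minutes.
Faulty clock advances: 135 x 48/60 = 108 minutes (drift: 27 minutes behind).
Shown time: 11:15 + 108 minutes = 1:03.

Final answer: 1:03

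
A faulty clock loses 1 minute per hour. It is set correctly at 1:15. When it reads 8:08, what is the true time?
For every 60 true minutes, the faulty clock advances 59 minutes, so 1 faulty-clock minute corresponds to 60/59 true minutes.
From 1:15 to 8:08 on the faulty dial is 413 minutes.
True elapsed: 413 x 60/59 = 420 minutes = 7 hours.
True time: 1:15 + 7 hours = 8:15.

Final answer: 8:15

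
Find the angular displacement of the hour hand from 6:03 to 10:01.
The hour hand moves 0.5 degrees per minute.
Time elapsed: 10:01 - 6:03 = 238 minutes
Angular displacement: 238 x 0.5 = 119 degrees

Final answer: 119 degrees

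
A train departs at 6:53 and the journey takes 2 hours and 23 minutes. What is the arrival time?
Starting time: 6:53
Adding 23 minutes to 53 minutes: 53 + 23 = 76 minutes = 1 hour and 16 minutes
Adding 2 hours: 6 + 2 + 1 (carry) = 9
Final time: 9:16

Final answer: 9:16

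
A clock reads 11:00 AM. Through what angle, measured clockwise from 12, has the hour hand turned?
The hour hand moves 30 degrees per hour and 0.5 degrees per minute.
At 11:00: (11) x 30 + 0 x 0.5 = 330 + 0 = 330 degrees

Final answer: 330 degrees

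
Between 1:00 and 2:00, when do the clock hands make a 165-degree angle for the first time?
At t minutes past 1:00, the hour hand is at 30 x 1 + 0.5t degrees and the minute hand is at 6t degrees.
The smaller angle between them is 165 degrees when |30H - 5.5t| = 165 or |30H - 5.5t| = 195.
With H = 1, solve 30 x 1 - 5.5t = +/- target for each target:
  t = (30 x 1 - 165) / 5.5 = -24.55 (outside (0, 60))
  t = (30 x 1 + 165) / 5.5 = 35.45
  t = (30 x 1 - 195) / 5.5 = -30 (outside (0, 60))
  t = (30 x 1 + 195) / 5.5 = 40.91
Valid solutions in (0, 60): {35.45, 40.91} minutes.
The first occurrence is t = 35.45 minutes.
The hands form a 165-degree angle at 35.45 minutes past 1:00.

Final answer: 35.45 minutes past 1:00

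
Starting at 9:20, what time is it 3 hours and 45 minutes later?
Starting time: 9:20
Adding 45 minutes to 20 minutes: 20 + 45 = 65 minutes = 1 hour and 5 minutes
Adding 3 hours: 9 + 3 + 1 (carry) = 13 - 12 = 1
Final time: 1:05

Final answer: 1:05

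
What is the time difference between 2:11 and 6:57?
From 2:11 to 6:57:
(6 x 60 + 57) - (2 x 60 + 11) = 417 - 131 = 286 minutes
= 4 hours and 46 minutes

Final answer: 4 hours and 46 minutes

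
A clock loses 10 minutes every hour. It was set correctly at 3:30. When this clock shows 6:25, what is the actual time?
For every 60 true minutes, the faulty clock advances 50 minutes, so 1 faulty-clock minute corresponds to 60/50 true minutes.
From 3:30 to 6:25 on the faulty dial is 175 minutes.
True elapsed: 175 x 60/50 = 210 minutes = 3 hours and 30 minutes.
True time: 3:30 + 3 hours and 30 minutes = 7:00.

Final answer: 7:00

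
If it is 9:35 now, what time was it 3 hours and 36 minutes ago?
Starting time: 9:35 = 575 total minutes past 12:00
Subtracting: 3 hours and 36 minutes = 216 minutes
575 - 216 = 359 minutes
= 5 hours and 59 minutes past 12:00 = 5:59

Final answer: 5:59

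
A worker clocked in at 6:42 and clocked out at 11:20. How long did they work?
From 6:42 to 11:20:
(11 x 60 + 20) - (6 x 60 + 42) = 680 - 402 = 278 minutes
= 4 hours and 38 minutes

Final answer: 4 hours and 38 minutes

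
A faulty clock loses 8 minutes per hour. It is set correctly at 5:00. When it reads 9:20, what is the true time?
For every 60 true minutes, the faulty clock advances 52 minutes, so 1 faulty-clock minute corresponds to 60/52 true minutes.
From 5:00 to 9:20 on the faulty dial is 260 minutes.
True elapsed: 260 x 60/52 = 300 minutes = 5 hours.
True time: 5:00 + 5 hours = 10:00.

Final answer: 10:00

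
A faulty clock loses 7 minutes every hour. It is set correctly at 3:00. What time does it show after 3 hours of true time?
For every 60 true minutes, the faulty clock advances 60 - 7 = 53 minutes.
True elapsed: 3 hours = 180 minutes.
Faulty clock advances: 180 x 53/60 = 159 minutes (drift: 21 minutes behind).
Shown time: 3:00 + 159 minutes = 5:39.

Final answer: 5:39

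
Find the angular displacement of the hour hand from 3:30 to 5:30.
The hour hand moves 0.5 degrees per minute.
Time elapsed: 5:30 - 3:30 = 120 minutes
Angular displacement: 120 x 0.5 = 60 degrees

Final answer: 60 degrees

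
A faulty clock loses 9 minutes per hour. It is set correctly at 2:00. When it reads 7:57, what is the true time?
For every 60 true minutes, the faulty clock advances 51 minutes, so 1 faulty-clock minute corresponds to 60/51 true minutes.
From 2:00 to 7:57 on the faulty dial is 357 minutes.
True elapsed: 357 x 60/51 = 420 minutes = 7 hours.
True time: 2:00 + 7 hours = 9:00.

Final answer: 9:00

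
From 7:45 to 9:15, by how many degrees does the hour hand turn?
The hour hand moves 0.5 degrees per minute.
Time elapsed: 9:15 - 7:45 = 90 minutes
Angular displacement: 90 x 0.5 = 45 degrees

Final answer: 45 degrees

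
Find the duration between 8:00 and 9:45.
From 8:00 to 9:45:
(9 x 60 + 45) - (8 x 60 + 0) = 585 - 480 = 105 minutes
= 1 hour and 45 minutes

Final answer: 1 hour and 45 minutes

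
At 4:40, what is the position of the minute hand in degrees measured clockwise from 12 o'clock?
The minute hand moves 6 degrees per minute.
At 4:40: 40 x 6 = 240 degrees

Final answer: 240 degrees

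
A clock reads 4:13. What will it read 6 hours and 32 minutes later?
Starting time: 4:13
Adding 32 minutes to 13 minutes: 13 + 32 = 45 minutes
Adding 6 hours: 4 + 6 = 10
Final time: 10:45

Final answer: 10:45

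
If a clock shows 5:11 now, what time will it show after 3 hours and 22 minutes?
Starting time: 5:11
Adding 22 minutes to 11 minutes: 11 + 22 = 33 minutes
Adding 3 hours: 5 + 3 = 8
Final time: 8:33

Final answer: 8:33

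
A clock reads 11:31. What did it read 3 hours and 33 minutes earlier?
Starting time: 11:31 = 691 total minutes past 12:00
Subtracting: 3 hours and 33 minutes = 213 minutes
691 - 213 = 478 minutes
= 7 hours and 58 minutes past 12:00 = 7:58

Final answer: 7:58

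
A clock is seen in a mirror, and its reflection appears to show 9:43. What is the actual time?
Reflection across the vertical (12-6) axis maps a hand at angle A degrees to (360 - A) degrees, which sends a reading of T minutes past 12:00 to (720 - T) minutes past 12:00.
Mirror reads 9:43 = 583 minutes past 12:00.
Actual time: (720 - 583) mod 720 = 137 minutes = 2:17.

Final answer: 2:17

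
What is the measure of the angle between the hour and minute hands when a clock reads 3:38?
Hour hand position: 3 x 30 + 38 x 0.5 = 109 degrees
Minute hand position: 38 x 6 = 228 degrees
Difference: |109 - 228| = 119 degrees
The angle between the hands is 119 degrees

Final answer: 119 degrees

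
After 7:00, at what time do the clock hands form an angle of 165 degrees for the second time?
At t minutes past 7:00, the hour hand is at 30 x 7 + 0.5t degrees and the minute hand is at 6t degrees.
The smaller angle between them is 165 degrees when |30H - 5.5t| = 165 or |30H - 5.5t| = 195.
With H = 7, solve 30 x 7 - 5.5t = +/- target for each target:
  t = (30 x 7 - 165) / 5.5 = 8.18
  t = (30 x 7 + 165) / 5.5 = 68.18 (outside (0, 60))
  t = (30 x 7 - 195) / 5.5 = 2.73
  t = (30 x 7 + 195) / 5.5 = 73.64 (outside (0, 60))
Valid solutions in (0, 60): {2.73, 8.18} minutes.
The second occurrence is t = 8.18 minutes.
The hands form a 165-degree angle at 8.18 minutes past 7:00.

Final answer: 8.18 minutes past 7:00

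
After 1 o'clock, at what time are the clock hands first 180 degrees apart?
For hands to be 180 degrees apart: |30H - 5.5t| = 180
With H = 1: t = (30 x 1 + 180)/5.5 = 38.18 or t = (30 x 1 - 180)/5.5 = -27.27
First valid solution (0 < t < 60): t = 38.18 minutes
The hands are opposite at 38.18 minutes past 1:00.

Final answer: 38.18 minutes past 1:00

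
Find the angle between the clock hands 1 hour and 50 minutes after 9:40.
First find the time 1 hour and 50 minutes after 9:40.
Total minutes: 9 x 60 + 40 + 1 x 60 + 50 = 690.
690 mod 720 = 690 minutes = 11:30.
Now compute the angle at 11:30:
Hour hand: 11 x 30 + 30 x 0.5 = 345 degrees
Minute hand: 30 x 6 = 180 degrees
Difference: |345 - 180| = 165 degrees
The angle is 165 degrees

Final answer: 165 degrees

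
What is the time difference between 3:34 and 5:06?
From 3:34 to 5:06:
(5 x 60 + 6) - (3 x 60 + 34) = 306 - 214 = 92 minutes
= 1 hour and 32 minutes

Final answer: 1 hour and 32 minutes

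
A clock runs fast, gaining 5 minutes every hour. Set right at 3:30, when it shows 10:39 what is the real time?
For every 60 true minutes, the faulty clock advances 65 minutes, so 1 faulty-clock minute corresponds to 60/65 true minutes.
From 3:30 to 10:39 on the faulty dial is 429 minutes.
True elapsed: 429 x 60/65 = 396 minutes = 6 hours and 36 minutes.
True time: 3:30 + 6 hours and 36 minutes = 10:06.

Final answer: 10:06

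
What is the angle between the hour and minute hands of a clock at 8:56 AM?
Hour hand position: 8 x 30 + 56 x 0.5 = 268 degrees
Minute hand position: 56 x 6 = 336 degrees
Difference: |268 - 336| = 68 degrees
The angle between the hands is 68 degrees

Final answer: 68 degrees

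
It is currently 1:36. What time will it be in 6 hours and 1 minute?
Starting time: 1:36
Adding 1 minute to 36 minutes: 36 + 1 = 37 minutes
Adding 6 hours: 1 + 6 = 7
Final time: 7:37

Final answer: 7:37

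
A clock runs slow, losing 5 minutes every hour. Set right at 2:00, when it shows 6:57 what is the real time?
For every 60 true minutes, the faulty clock advances 55 minutes, so 1 faulty-clock minute corresponds to 60/55 true minutes.
From 2:00 to 6:57 on the faulty dial is 297 minutes.
True elapsed: 297 x 60/55 = 324 minutes = 5 hours and 24 minutes.
True time: 2:00 + 5 hours and 24 minutes = 7:24.

Final answer: 7:24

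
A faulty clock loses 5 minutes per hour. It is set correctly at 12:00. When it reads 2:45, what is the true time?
For every 60 true minutes, the faulty clock advances 55 minutes, so 1 faulty-clock minute corresponds to 60/55 true minutes.
From 12:00 to 2:45 on the faulty dial is 165 minutes.
True elapsed: 165 x 60/55 = 180 minutes = 3 hours.
True time: 12:00 + 3 hours = 3:00.

Final answer: 3:00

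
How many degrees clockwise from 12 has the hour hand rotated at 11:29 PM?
The hour hand moves 30 degrees per hour and 0.5 degrees per minute.
At 11:29: (11) x 30 + 29 x 0.5 = 330 + 14.5 = 344.5 degrees

Final answer: 344.5 degrees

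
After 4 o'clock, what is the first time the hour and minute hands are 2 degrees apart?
At t minutes past 4:00, the hour hand is at 30 x 4 + 0.5t degrees and the minute hand is at 6t degrees.
The smaller angle between them is 2 degrees when |30H - 5.5t| = 2 or |30H - 5.5t| = 358.
With H = 4, solve 30 x 4 - 5.5t = +/- target for each target:
  t = (30 x 4 - 2) / 5.5 = 21.45
  t = (30 x 4 + 2) / 5.5 = 22.18
  t = (30 x 4 - 358) / 5.5 = -43.27 (outside (0, 60))
  t = (30 x 4 + 358) / 5.5 = 86.91 (outside (0, 60))
Valid solutions in (0, 60): {21.45, 22.18} minutes.
The first occurrence is t = 21.45 minutes.
The hands form a 2-degree angle at 21.45 minutes past 4:00.

Final answer: 21.45 minutes past 4:00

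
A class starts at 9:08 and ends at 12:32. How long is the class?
From 9:08 to 12:32:
(12 x 60 + 32) - (9 x 60 + 8) = 752 - 548 = 204 minutes
= 3 hours and 24 minutes

Final answer: 3 hours and 24 minutes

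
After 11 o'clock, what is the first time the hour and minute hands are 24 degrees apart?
At t minutes past 11:00, the hour hand is at 30 x 11 + 0.5t degrees and the minute hand is at 6t degrees.
The smaller angle between them is 24 degrees when |30H - 5.5t| = 24 or |30H - 5.5t| = 336.
With H = 11, solve 30 x 11 - 5.5t = +/- target for each target:
  t = (30 x 11 - 24) / 5.5 = 55.64
  t = (30 x 11 + 24) / 5.5 = 64.36 (outside (0, 60))
  t = (30 x 11 - 336) / 5.5 = -1.09 (outside (0, 60))
  t = (30 x 11 + 336) / 5.5 = 121.09 (outside (0, 60))
Valid solutions in (0, 60): {55.64} minutes.
The first occurrence is t = 55.64 minutes.
The hands form a 24-degree angle at 55.64 minutes past 11:00.

Final answer: 55.64 minutes past 11:00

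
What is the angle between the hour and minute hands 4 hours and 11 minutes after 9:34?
First find the time 4 hours and 11 minutes after 9:34.
Total minutes: 9 x 60 + 34 + 4 x 60 + 11 = 825.
825 mod 720 = 105 minutes = 1:45.
Now compute the angle at 1:45:
Hour hand: 1 x 30 + 45 x 0.5 = 52.5 degrees
Minute hand: 45 x 6 = 270 degrees
Difference: |52.5 - 270| = 217.5 degrees
Smaller angle: 360 - 217.5 = 142.5 degrees

Final answer: 142.5 degrees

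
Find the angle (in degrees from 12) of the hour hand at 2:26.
The hour hand moves 30 degrees per hour and 0.5 degrees per minute.
At 2:26: (2) x 30 + 26 x 0.5 = 60 + 13 = 73 degrees

Final answer: 73 degrees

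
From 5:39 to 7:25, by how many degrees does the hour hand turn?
The hour hand moves 0.5 degrees per minute.
Time elapsed: 7:25 - 5:39 = 106 minutes
Angular displacement: 106 x 0.5 = 53 degrees

Final answer: 53 degrees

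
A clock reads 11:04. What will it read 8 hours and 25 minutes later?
Starting time: 11:04
Adding 25 minutes to 4 minutes: 4 + 25 = 29 minutes
Adding 8 hours: 11 + 8 = 19 - 12 = 7
Final time: 7:29

Final answer: 7:29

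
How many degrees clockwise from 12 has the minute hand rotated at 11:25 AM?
The minute hand moves 6 degrees per minute.
At 11:25: 25 x 6 = 150 degrees

Final answer: 150 degrees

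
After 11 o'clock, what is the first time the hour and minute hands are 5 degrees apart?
At t minutes past 11:00, the hour hand is at 30 x 11 + 0.5t degrees and the minute hand is at 6t degrees.
The smaller angle between them is 5 degrees when |30H - 5.5t| = 5 or |30H - 5.5t| = 355.
With H = 11, solve 30 x 11 - 5.5t = +/- target for each target:
  t = (30 x 11 - 5) / 5.5 = 59.09
  t = (30 x 11 + 5) / 5.5 = 60.91 (outside (0, 60))
  t = (30 x 11 - 355) / 5.5 = -4.55 (outside (0, 60))
  t = (30 x 11 + 355) / 5.5 = 124.55 (outside (0, 60))
Valid solutions in (0, 60): {59.09} minutes.
The first occurrence is t = 59.09 minutes.
The hands form a 5-degree angle at 59.09 minutes past 11:00.

Final answer: 59.09 minutes past 11:00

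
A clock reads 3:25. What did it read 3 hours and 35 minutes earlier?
Starting time: 3:25 = 205 total minutes past 12:00
Subtracting: 3 hours and 35 minutes = 215 minutes
205 - 215 = -10 (negative, add 12 hours = 720) = 710 minutes
= 11 hours and 50 minutes past 12:00 = 11:50

Final answer: 11:50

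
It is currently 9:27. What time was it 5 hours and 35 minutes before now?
Starting time: 9:27 = 567 total minutes past 12:00
Subtracting: 5 hours and 35 minutes = 335 minutes
567 - 335 = 232 minutes
= 3 hours and 52 minutes past 12:00 = 3:52

Final answer: 3:52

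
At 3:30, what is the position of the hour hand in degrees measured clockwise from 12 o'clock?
The hour hand moves 30 degrees per hour and 0.5 degrees per minute.
At 3:30: (3) x 30 + 30 x 0.5 = 90 + 15 = 105 degrees

Final answer: 105 degrees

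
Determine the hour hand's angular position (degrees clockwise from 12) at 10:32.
The hour hand moves 30 degrees per hour and 0.5 degrees per minute.
At 10:32: (10) x 30 + 32 x 0.5 = 300 + 16 = 316 degrees

Final answer: 316 degrees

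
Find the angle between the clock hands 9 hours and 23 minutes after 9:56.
First find the time 9 hours and 23 minutes after 9:56.
Total minutes: 9 x 60 + 56 + 9 x 60 + 23 = 1159.
1159 mod 720 = 439 minutes = 7:19.
Now compute the angle at 7:19:
Hour hand: 7 x 30 + 19 x 0.5 = 219.5 degrees
Minute hand: 19 x 6 = 114 degrees
Difference: |219.5 - 114| = 105.5 degrees
The angle is 105.5 degrees

Final answer: 105.5 degrees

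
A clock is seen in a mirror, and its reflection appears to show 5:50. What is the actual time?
Reflection across the vertical (12-6) axis maps a hand at angle A degrees to (360 - A) degrees, which sends a reading of T minutes past 12:00 to (720 - T) minutes past 12:00.
Mirror reads 5:50 = 350 minutes past 12:00.
Actual time: (720 - 350) mod 720 = 370 minutes = 6:10.

Final answer: 6:10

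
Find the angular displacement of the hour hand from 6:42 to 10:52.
The hour hand moves 0.5 degrees per minute.
Time elapsed: 10:52 - 6:42 = 250 minutes
Angular displacement: 250 x 0.5 = 125 degrees

Final answer: 125 degrees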